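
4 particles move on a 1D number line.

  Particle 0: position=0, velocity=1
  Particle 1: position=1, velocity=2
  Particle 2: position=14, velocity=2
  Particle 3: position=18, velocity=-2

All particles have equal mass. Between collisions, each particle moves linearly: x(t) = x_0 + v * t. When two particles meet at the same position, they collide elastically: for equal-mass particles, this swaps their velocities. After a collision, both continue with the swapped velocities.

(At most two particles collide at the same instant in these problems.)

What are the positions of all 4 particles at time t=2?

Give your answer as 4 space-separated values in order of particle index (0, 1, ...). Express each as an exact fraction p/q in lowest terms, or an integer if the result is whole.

Collision at t=1: particles 2 and 3 swap velocities; positions: p0=1 p1=3 p2=16 p3=16; velocities now: v0=1 v1=2 v2=-2 v3=2
Advance to t=2 (no further collisions before then); velocities: v0=1 v1=2 v2=-2 v3=2; positions = 2 5 14 18

Answer: 2 5 14 18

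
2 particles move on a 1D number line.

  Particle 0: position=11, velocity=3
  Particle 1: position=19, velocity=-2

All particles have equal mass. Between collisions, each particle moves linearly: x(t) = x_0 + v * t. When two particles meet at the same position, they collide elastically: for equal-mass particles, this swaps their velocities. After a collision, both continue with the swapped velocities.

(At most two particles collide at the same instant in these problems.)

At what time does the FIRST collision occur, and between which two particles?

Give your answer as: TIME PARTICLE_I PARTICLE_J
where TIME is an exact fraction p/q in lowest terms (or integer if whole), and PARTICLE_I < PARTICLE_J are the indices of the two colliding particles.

Answer: 8/5 0 1

Derivation:
Pair (0,1): pos 11,19 vel 3,-2 -> gap=8, closing at 5/unit, collide at t=8/5
Earliest collision: t=8/5 between 0 and 1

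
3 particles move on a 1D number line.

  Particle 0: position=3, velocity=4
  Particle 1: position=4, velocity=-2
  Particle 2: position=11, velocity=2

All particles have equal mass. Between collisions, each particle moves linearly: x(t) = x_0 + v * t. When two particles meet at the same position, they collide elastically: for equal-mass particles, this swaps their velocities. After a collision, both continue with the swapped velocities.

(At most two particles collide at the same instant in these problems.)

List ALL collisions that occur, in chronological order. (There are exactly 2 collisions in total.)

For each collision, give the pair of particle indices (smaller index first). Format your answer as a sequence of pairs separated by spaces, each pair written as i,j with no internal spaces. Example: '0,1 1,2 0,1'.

Answer: 0,1 1,2

Derivation:
Collision at t=1/6: particles 0 and 1 swap velocities; positions: p0=11/3 p1=11/3 p2=34/3; velocities now: v0=-2 v1=4 v2=2
Collision at t=4: particles 1 and 2 swap velocities; positions: p0=-4 p1=19 p2=19; velocities now: v0=-2 v1=2 v2=4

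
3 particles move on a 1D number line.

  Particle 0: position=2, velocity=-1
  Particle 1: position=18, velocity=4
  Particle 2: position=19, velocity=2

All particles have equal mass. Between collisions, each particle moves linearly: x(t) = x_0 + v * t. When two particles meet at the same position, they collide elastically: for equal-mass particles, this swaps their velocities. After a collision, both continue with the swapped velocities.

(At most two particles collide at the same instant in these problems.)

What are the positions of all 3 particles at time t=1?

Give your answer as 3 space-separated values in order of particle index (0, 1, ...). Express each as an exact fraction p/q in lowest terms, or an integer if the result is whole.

Collision at t=1/2: particles 1 and 2 swap velocities; positions: p0=3/2 p1=20 p2=20; velocities now: v0=-1 v1=2 v2=4
Advance to t=1 (no further collisions before then); velocities: v0=-1 v1=2 v2=4; positions = 1 21 22

Answer: 1 21 22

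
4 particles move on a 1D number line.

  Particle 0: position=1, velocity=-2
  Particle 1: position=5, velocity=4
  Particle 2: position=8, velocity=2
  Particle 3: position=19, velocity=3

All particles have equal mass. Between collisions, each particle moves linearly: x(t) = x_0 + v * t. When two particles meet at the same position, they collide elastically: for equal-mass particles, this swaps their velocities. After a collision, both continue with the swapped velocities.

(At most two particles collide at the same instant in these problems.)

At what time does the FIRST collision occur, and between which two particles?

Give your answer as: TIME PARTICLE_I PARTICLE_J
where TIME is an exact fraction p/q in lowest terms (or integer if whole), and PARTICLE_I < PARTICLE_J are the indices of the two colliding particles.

Answer: 3/2 1 2

Derivation:
Pair (0,1): pos 1,5 vel -2,4 -> not approaching (rel speed -6 <= 0)
Pair (1,2): pos 5,8 vel 4,2 -> gap=3, closing at 2/unit, collide at t=3/2
Pair (2,3): pos 8,19 vel 2,3 -> not approaching (rel speed -1 <= 0)
Earliest collision: t=3/2 between 1 and 2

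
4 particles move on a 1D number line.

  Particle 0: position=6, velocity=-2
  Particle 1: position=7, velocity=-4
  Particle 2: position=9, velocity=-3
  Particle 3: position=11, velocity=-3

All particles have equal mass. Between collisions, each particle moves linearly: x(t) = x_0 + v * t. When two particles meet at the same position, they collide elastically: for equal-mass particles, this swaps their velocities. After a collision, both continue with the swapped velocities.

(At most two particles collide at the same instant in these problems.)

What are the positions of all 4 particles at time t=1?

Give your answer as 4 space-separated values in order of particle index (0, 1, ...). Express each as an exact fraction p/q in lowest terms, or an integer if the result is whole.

Collision at t=1/2: particles 0 and 1 swap velocities; positions: p0=5 p1=5 p2=15/2 p3=19/2; velocities now: v0=-4 v1=-2 v2=-3 v3=-3
Advance to t=1 (no further collisions before then); velocities: v0=-4 v1=-2 v2=-3 v3=-3; positions = 3 4 6 8

Answer: 3 4 6 8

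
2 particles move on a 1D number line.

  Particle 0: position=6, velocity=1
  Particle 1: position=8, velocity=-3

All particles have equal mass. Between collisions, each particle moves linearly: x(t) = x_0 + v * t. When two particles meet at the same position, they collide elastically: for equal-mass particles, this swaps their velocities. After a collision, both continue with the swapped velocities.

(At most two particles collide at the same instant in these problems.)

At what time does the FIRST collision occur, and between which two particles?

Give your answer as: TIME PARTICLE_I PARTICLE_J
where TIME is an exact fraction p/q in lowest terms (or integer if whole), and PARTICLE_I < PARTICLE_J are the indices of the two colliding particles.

Answer: 1/2 0 1

Derivation:
Pair (0,1): pos 6,8 vel 1,-3 -> gap=2, closing at 4/unit, collide at t=1/2
Earliest collision: t=1/2 between 0 and 1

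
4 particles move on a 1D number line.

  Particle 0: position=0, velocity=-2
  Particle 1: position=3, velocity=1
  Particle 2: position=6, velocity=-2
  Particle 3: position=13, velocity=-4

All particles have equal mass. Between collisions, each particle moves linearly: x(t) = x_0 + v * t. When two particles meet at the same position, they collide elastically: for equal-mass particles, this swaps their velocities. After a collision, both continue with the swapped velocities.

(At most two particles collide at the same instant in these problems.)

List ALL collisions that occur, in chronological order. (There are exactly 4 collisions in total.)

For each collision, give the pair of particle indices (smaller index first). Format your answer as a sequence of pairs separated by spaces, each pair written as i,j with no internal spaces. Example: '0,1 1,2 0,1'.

Answer: 1,2 2,3 1,2 0,1

Derivation:
Collision at t=1: particles 1 and 2 swap velocities; positions: p0=-2 p1=4 p2=4 p3=9; velocities now: v0=-2 v1=-2 v2=1 v3=-4
Collision at t=2: particles 2 and 3 swap velocities; positions: p0=-4 p1=2 p2=5 p3=5; velocities now: v0=-2 v1=-2 v2=-4 v3=1
Collision at t=7/2: particles 1 and 2 swap velocities; positions: p0=-7 p1=-1 p2=-1 p3=13/2; velocities now: v0=-2 v1=-4 v2=-2 v3=1
Collision at t=13/2: particles 0 and 1 swap velocities; positions: p0=-13 p1=-13 p2=-7 p3=19/2; velocities now: v0=-4 v1=-2 v2=-2 v3=1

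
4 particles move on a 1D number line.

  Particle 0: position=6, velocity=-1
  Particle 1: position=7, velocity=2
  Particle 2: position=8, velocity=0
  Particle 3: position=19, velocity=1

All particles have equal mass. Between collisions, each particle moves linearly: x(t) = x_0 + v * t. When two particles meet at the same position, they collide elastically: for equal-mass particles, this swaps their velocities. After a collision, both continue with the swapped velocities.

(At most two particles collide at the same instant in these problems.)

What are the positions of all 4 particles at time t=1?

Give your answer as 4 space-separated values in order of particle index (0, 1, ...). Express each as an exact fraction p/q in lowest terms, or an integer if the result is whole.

Collision at t=1/2: particles 1 and 2 swap velocities; positions: p0=11/2 p1=8 p2=8 p3=39/2; velocities now: v0=-1 v1=0 v2=2 v3=1
Advance to t=1 (no further collisions before then); velocities: v0=-1 v1=0 v2=2 v3=1; positions = 5 8 9 20

Answer: 5 8 9 20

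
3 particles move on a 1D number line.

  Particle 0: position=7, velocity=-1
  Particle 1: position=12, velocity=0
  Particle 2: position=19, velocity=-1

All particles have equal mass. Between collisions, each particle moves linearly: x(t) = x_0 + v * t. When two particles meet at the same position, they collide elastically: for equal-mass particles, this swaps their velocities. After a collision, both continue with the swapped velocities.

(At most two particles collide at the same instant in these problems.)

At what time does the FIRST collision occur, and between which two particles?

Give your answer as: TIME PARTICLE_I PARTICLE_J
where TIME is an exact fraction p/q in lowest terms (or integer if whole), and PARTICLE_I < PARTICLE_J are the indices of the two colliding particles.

Answer: 7 1 2

Derivation:
Pair (0,1): pos 7,12 vel -1,0 -> not approaching (rel speed -1 <= 0)
Pair (1,2): pos 12,19 vel 0,-1 -> gap=7, closing at 1/unit, collide at t=7
Earliest collision: t=7 between 1 and 2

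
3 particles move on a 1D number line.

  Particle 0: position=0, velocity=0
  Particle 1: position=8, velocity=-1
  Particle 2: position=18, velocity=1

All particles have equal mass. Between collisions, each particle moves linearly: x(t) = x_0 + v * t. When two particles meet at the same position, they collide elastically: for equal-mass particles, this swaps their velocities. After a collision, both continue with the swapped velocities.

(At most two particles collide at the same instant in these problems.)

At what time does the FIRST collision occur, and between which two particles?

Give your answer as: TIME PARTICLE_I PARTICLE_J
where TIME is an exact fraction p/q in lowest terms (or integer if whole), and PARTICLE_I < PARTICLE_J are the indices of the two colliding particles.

Answer: 8 0 1

Derivation:
Pair (0,1): pos 0,8 vel 0,-1 -> gap=8, closing at 1/unit, collide at t=8
Pair (1,2): pos 8,18 vel -1,1 -> not approaching (rel speed -2 <= 0)
Earliest collision: t=8 between 0 and 1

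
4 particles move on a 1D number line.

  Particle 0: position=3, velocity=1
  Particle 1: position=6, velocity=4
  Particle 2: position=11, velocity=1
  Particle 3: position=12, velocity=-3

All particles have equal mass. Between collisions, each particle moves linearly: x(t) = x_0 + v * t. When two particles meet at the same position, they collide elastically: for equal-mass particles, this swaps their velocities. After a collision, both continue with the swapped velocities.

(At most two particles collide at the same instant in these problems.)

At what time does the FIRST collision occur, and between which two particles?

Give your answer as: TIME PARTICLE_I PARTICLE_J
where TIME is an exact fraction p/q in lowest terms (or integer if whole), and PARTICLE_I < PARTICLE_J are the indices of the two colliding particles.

Answer: 1/4 2 3

Derivation:
Pair (0,1): pos 3,6 vel 1,4 -> not approaching (rel speed -3 <= 0)
Pair (1,2): pos 6,11 vel 4,1 -> gap=5, closing at 3/unit, collide at t=5/3
Pair (2,3): pos 11,12 vel 1,-3 -> gap=1, closing at 4/unit, collide at t=1/4
Earliest collision: t=1/4 between 2 and 3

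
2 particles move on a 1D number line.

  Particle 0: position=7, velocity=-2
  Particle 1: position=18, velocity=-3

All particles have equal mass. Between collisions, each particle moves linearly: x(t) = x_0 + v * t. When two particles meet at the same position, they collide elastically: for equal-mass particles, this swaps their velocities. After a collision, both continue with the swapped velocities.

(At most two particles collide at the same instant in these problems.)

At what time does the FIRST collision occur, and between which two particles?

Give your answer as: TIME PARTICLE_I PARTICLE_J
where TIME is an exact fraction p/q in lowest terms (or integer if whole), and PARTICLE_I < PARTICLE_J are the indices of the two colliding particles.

Pair (0,1): pos 7,18 vel -2,-3 -> gap=11, closing at 1/unit, collide at t=11
Earliest collision: t=11 between 0 and 1

Answer: 11 0 1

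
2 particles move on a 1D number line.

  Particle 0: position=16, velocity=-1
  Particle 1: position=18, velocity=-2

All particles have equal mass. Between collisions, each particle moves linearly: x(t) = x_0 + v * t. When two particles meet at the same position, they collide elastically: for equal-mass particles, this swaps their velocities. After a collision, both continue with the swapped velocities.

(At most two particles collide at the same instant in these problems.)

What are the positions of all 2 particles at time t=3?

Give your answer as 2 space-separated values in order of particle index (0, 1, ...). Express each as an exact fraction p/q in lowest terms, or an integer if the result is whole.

Answer: 12 13

Derivation:
Collision at t=2: particles 0 and 1 swap velocities; positions: p0=14 p1=14; velocities now: v0=-2 v1=-1
Advance to t=3 (no further collisions before then); velocities: v0=-2 v1=-1; positions = 12 13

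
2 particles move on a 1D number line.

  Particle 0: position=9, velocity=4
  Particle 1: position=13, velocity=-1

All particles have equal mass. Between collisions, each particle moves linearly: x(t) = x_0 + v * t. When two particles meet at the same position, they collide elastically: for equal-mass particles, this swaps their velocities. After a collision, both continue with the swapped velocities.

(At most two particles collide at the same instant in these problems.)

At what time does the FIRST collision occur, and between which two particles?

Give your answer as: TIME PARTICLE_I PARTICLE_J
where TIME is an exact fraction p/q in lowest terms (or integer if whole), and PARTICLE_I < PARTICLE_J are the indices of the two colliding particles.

Pair (0,1): pos 9,13 vel 4,-1 -> gap=4, closing at 5/unit, collide at t=4/5
Earliest collision: t=4/5 between 0 and 1

Answer: 4/5 0 1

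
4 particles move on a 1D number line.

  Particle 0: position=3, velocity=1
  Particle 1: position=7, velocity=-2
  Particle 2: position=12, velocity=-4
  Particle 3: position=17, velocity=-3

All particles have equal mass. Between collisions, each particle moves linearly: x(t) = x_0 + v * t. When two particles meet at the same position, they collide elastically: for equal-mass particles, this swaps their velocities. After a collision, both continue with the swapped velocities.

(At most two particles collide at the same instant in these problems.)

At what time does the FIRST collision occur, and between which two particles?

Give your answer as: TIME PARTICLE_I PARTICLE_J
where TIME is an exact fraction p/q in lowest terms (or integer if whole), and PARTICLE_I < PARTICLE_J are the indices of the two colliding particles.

Answer: 4/3 0 1

Derivation:
Pair (0,1): pos 3,7 vel 1,-2 -> gap=4, closing at 3/unit, collide at t=4/3
Pair (1,2): pos 7,12 vel -2,-4 -> gap=5, closing at 2/unit, collide at t=5/2
Pair (2,3): pos 12,17 vel -4,-3 -> not approaching (rel speed -1 <= 0)
Earliest collision: t=4/3 between 0 and 1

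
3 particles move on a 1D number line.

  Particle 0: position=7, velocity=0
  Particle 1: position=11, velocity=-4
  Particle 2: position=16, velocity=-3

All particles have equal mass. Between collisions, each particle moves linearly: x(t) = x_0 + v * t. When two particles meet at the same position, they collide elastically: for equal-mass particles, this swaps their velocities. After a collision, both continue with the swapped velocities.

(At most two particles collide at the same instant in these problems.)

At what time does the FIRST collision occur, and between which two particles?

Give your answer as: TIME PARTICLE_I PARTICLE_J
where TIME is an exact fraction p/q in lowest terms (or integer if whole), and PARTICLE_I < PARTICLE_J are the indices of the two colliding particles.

Pair (0,1): pos 7,11 vel 0,-4 -> gap=4, closing at 4/unit, collide at t=1
Pair (1,2): pos 11,16 vel -4,-3 -> not approaching (rel speed -1 <= 0)
Earliest collision: t=1 between 0 and 1

Answer: 1 0 1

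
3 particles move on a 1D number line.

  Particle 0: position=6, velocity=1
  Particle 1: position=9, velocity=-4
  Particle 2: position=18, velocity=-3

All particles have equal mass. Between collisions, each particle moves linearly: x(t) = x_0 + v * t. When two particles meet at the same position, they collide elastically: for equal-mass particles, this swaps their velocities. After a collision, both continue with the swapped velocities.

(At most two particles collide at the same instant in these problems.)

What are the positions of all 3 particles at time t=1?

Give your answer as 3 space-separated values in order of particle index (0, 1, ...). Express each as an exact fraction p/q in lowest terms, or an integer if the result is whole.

Collision at t=3/5: particles 0 and 1 swap velocities; positions: p0=33/5 p1=33/5 p2=81/5; velocities now: v0=-4 v1=1 v2=-3
Advance to t=1 (no further collisions before then); velocities: v0=-4 v1=1 v2=-3; positions = 5 7 15

Answer: 5 7 15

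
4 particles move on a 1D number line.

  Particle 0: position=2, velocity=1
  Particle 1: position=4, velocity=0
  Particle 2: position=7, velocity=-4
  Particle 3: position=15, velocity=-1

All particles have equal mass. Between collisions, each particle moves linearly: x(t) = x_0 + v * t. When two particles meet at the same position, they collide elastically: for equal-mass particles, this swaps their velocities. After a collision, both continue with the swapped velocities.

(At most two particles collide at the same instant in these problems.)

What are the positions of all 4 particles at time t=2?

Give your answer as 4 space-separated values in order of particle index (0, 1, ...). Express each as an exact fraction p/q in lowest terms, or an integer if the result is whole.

Answer: -1 4 4 13

Derivation:
Collision at t=3/4: particles 1 and 2 swap velocities; positions: p0=11/4 p1=4 p2=4 p3=57/4; velocities now: v0=1 v1=-4 v2=0 v3=-1
Collision at t=1: particles 0 and 1 swap velocities; positions: p0=3 p1=3 p2=4 p3=14; velocities now: v0=-4 v1=1 v2=0 v3=-1
Collision at t=2: particles 1 and 2 swap velocities; positions: p0=-1 p1=4 p2=4 p3=13; velocities now: v0=-4 v1=0 v2=1 v3=-1
Advance to t=2 (no further collisions before then); velocities: v0=-4 v1=0 v2=1 v3=-1; positions = -1 4 4 13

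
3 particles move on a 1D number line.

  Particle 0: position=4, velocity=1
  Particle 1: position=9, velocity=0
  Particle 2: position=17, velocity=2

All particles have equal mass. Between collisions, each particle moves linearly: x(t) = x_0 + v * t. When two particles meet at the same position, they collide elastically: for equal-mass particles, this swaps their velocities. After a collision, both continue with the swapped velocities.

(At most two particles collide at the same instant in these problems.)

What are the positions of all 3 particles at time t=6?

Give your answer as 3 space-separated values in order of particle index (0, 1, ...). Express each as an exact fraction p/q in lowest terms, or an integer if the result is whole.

Answer: 9 10 29

Derivation:
Collision at t=5: particles 0 and 1 swap velocities; positions: p0=9 p1=9 p2=27; velocities now: v0=0 v1=1 v2=2
Advance to t=6 (no further collisions before then); velocities: v0=0 v1=1 v2=2; positions = 9 10 29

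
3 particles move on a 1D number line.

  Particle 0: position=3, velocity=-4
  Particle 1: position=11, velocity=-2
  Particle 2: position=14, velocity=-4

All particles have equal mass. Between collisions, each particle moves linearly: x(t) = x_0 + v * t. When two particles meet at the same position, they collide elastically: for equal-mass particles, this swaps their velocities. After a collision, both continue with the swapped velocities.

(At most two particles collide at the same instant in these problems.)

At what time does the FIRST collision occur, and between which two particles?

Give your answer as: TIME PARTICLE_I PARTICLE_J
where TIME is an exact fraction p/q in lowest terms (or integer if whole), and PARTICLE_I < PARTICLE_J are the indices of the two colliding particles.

Pair (0,1): pos 3,11 vel -4,-2 -> not approaching (rel speed -2 <= 0)
Pair (1,2): pos 11,14 vel -2,-4 -> gap=3, closing at 2/unit, collide at t=3/2
Earliest collision: t=3/2 between 1 and 2

Answer: 3/2 1 2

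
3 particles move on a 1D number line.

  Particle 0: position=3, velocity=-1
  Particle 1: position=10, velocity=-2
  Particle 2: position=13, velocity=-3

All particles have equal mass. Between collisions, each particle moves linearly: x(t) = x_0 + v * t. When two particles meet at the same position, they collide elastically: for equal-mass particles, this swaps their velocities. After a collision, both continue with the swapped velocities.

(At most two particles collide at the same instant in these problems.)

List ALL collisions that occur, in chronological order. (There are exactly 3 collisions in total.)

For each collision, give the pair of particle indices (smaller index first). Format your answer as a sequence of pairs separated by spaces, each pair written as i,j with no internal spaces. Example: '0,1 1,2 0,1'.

Collision at t=3: particles 1 and 2 swap velocities; positions: p0=0 p1=4 p2=4; velocities now: v0=-1 v1=-3 v2=-2
Collision at t=5: particles 0 and 1 swap velocities; positions: p0=-2 p1=-2 p2=0; velocities now: v0=-3 v1=-1 v2=-2
Collision at t=7: particles 1 and 2 swap velocities; positions: p0=-8 p1=-4 p2=-4; velocities now: v0=-3 v1=-2 v2=-1

Answer: 1,2 0,1 1,2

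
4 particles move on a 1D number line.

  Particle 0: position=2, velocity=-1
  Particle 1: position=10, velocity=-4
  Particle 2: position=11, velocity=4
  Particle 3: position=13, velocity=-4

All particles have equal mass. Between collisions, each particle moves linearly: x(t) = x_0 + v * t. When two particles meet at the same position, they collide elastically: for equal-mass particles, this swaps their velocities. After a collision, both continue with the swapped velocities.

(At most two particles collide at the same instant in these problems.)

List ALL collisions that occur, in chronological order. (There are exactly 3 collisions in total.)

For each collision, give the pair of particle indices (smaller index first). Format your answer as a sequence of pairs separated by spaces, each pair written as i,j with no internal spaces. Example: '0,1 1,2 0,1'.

Answer: 2,3 0,1 1,2

Derivation:
Collision at t=1/4: particles 2 and 3 swap velocities; positions: p0=7/4 p1=9 p2=12 p3=12; velocities now: v0=-1 v1=-4 v2=-4 v3=4
Collision at t=8/3: particles 0 and 1 swap velocities; positions: p0=-2/3 p1=-2/3 p2=7/3 p3=65/3; velocities now: v0=-4 v1=-1 v2=-4 v3=4
Collision at t=11/3: particles 1 and 2 swap velocities; positions: p0=-14/3 p1=-5/3 p2=-5/3 p3=77/3; velocities now: v0=-4 v1=-4 v2=-1 v3=4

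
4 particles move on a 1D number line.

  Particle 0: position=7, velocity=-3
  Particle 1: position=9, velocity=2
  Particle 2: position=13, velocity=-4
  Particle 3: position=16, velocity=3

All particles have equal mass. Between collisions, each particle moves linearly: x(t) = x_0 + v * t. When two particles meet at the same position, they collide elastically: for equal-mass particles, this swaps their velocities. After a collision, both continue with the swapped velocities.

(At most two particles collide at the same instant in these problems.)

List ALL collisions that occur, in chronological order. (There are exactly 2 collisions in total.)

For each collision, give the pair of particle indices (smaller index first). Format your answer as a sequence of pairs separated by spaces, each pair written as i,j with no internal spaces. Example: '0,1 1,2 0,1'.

Answer: 1,2 0,1

Derivation:
Collision at t=2/3: particles 1 and 2 swap velocities; positions: p0=5 p1=31/3 p2=31/3 p3=18; velocities now: v0=-3 v1=-4 v2=2 v3=3
Collision at t=6: particles 0 and 1 swap velocities; positions: p0=-11 p1=-11 p2=21 p3=34; velocities now: v0=-4 v1=-3 v2=2 v3=3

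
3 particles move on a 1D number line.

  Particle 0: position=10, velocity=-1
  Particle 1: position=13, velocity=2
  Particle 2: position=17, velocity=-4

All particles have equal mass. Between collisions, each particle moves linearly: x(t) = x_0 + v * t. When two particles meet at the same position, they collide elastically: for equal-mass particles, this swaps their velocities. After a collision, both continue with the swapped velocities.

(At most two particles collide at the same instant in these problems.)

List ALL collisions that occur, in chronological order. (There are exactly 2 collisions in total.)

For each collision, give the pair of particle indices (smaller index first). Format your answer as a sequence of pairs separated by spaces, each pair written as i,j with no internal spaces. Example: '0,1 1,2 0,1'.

Collision at t=2/3: particles 1 and 2 swap velocities; positions: p0=28/3 p1=43/3 p2=43/3; velocities now: v0=-1 v1=-4 v2=2
Collision at t=7/3: particles 0 and 1 swap velocities; positions: p0=23/3 p1=23/3 p2=53/3; velocities now: v0=-4 v1=-1 v2=2

Answer: 1,2 0,1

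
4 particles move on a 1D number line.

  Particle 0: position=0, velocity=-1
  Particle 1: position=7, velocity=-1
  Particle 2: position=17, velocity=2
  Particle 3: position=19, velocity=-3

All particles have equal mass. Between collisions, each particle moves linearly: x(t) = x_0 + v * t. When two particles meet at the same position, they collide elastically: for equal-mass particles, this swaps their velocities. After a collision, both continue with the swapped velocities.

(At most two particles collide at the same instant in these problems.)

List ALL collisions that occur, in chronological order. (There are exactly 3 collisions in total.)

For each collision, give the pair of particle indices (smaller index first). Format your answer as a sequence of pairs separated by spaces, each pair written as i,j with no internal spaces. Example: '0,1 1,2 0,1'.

Collision at t=2/5: particles 2 and 3 swap velocities; positions: p0=-2/5 p1=33/5 p2=89/5 p3=89/5; velocities now: v0=-1 v1=-1 v2=-3 v3=2
Collision at t=6: particles 1 and 2 swap velocities; positions: p0=-6 p1=1 p2=1 p3=29; velocities now: v0=-1 v1=-3 v2=-1 v3=2
Collision at t=19/2: particles 0 and 1 swap velocities; positions: p0=-19/2 p1=-19/2 p2=-5/2 p3=36; velocities now: v0=-3 v1=-1 v2=-1 v3=2

Answer: 2,3 1,2 0,1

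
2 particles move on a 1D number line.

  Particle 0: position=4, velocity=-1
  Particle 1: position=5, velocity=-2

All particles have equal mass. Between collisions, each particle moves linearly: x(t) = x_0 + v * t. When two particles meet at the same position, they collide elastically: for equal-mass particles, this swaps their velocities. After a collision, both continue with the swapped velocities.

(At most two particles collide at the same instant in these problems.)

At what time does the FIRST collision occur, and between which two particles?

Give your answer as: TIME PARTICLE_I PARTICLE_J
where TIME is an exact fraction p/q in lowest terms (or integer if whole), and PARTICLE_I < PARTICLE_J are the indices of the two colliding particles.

Answer: 1 0 1

Derivation:
Pair (0,1): pos 4,5 vel -1,-2 -> gap=1, closing at 1/unit, collide at t=1
Earliest collision: t=1 between 0 and 1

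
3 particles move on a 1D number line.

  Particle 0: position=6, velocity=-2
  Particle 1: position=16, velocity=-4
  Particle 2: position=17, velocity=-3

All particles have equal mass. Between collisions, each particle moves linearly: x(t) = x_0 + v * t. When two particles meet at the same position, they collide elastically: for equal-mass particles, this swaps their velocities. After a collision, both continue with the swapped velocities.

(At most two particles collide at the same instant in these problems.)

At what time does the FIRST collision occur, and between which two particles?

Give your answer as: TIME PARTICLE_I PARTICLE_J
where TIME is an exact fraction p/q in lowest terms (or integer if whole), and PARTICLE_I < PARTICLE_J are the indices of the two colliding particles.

Answer: 5 0 1

Derivation:
Pair (0,1): pos 6,16 vel -2,-4 -> gap=10, closing at 2/unit, collide at t=5
Pair (1,2): pos 16,17 vel -4,-3 -> not approaching (rel speed -1 <= 0)
Earliest collision: t=5 between 0 and 1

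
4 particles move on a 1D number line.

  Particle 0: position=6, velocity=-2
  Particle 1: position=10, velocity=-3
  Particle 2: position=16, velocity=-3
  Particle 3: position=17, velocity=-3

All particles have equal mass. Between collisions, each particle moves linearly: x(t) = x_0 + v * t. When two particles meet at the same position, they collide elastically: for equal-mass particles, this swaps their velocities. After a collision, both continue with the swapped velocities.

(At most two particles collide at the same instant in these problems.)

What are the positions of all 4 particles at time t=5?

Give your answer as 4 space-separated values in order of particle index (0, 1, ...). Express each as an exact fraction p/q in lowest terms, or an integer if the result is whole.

Answer: -5 -4 1 2

Derivation:
Collision at t=4: particles 0 and 1 swap velocities; positions: p0=-2 p1=-2 p2=4 p3=5; velocities now: v0=-3 v1=-2 v2=-3 v3=-3
Advance to t=5 (no further collisions before then); velocities: v0=-3 v1=-2 v2=-3 v3=-3; positions = -5 -4 1 2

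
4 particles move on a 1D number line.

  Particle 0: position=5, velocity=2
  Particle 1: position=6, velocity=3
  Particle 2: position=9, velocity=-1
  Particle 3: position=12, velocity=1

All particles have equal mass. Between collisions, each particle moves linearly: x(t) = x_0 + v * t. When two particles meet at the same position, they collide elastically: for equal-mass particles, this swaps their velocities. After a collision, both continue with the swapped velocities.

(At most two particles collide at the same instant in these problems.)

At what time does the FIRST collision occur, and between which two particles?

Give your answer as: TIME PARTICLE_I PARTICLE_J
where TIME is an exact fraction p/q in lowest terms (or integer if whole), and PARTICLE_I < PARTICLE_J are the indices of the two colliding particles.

Answer: 3/4 1 2

Derivation:
Pair (0,1): pos 5,6 vel 2,3 -> not approaching (rel speed -1 <= 0)
Pair (1,2): pos 6,9 vel 3,-1 -> gap=3, closing at 4/unit, collide at t=3/4
Pair (2,3): pos 9,12 vel -1,1 -> not approaching (rel speed -2 <= 0)
Earliest collision: t=3/4 between 1 and 2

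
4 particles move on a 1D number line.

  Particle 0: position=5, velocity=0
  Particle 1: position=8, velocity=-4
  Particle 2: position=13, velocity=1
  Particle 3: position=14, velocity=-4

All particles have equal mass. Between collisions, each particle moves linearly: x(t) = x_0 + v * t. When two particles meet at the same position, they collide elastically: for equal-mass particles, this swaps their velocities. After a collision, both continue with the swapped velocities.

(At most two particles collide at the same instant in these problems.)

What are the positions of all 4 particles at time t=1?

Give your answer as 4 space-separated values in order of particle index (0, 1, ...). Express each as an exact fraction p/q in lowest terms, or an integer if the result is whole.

Collision at t=1/5: particles 2 and 3 swap velocities; positions: p0=5 p1=36/5 p2=66/5 p3=66/5; velocities now: v0=0 v1=-4 v2=-4 v3=1
Collision at t=3/4: particles 0 and 1 swap velocities; positions: p0=5 p1=5 p2=11 p3=55/4; velocities now: v0=-4 v1=0 v2=-4 v3=1
Advance to t=1 (no further collisions before then); velocities: v0=-4 v1=0 v2=-4 v3=1; positions = 4 5 10 14

Answer: 4 5 10 14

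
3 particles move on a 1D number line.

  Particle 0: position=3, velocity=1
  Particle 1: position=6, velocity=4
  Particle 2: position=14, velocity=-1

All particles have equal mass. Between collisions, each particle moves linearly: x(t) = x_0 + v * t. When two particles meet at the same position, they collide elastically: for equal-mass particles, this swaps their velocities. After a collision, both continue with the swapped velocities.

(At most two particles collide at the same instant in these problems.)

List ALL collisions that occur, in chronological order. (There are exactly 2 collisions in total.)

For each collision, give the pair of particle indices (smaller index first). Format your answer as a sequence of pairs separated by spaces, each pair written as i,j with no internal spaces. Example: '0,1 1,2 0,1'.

Collision at t=8/5: particles 1 and 2 swap velocities; positions: p0=23/5 p1=62/5 p2=62/5; velocities now: v0=1 v1=-1 v2=4
Collision at t=11/2: particles 0 and 1 swap velocities; positions: p0=17/2 p1=17/2 p2=28; velocities now: v0=-1 v1=1 v2=4

Answer: 1,2 0,1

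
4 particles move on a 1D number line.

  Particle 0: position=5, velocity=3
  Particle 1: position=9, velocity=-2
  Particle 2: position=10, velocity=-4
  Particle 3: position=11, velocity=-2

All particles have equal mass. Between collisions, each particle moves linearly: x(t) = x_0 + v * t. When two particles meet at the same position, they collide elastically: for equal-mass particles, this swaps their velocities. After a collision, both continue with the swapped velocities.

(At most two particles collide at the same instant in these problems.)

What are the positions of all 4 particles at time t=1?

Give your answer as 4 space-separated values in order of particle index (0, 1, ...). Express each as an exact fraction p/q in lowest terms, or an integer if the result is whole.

Collision at t=1/2: particles 1 and 2 swap velocities; positions: p0=13/2 p1=8 p2=8 p3=10; velocities now: v0=3 v1=-4 v2=-2 v3=-2
Collision at t=5/7: particles 0 and 1 swap velocities; positions: p0=50/7 p1=50/7 p2=53/7 p3=67/7; velocities now: v0=-4 v1=3 v2=-2 v3=-2
Collision at t=4/5: particles 1 and 2 swap velocities; positions: p0=34/5 p1=37/5 p2=37/5 p3=47/5; velocities now: v0=-4 v1=-2 v2=3 v3=-2
Advance to t=1 (no further collisions before then); velocities: v0=-4 v1=-2 v2=3 v3=-2; positions = 6 7 8 9

Answer: 6 7 8 9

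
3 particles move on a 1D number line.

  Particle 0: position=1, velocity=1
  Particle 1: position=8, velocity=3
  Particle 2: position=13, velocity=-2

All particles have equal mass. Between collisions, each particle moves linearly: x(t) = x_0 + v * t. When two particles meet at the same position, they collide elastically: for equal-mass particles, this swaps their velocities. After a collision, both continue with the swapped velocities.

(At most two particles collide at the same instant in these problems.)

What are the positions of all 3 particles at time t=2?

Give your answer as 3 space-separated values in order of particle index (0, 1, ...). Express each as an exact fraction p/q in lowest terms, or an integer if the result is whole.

Answer: 3 9 14

Derivation:
Collision at t=1: particles 1 and 2 swap velocities; positions: p0=2 p1=11 p2=11; velocities now: v0=1 v1=-2 v2=3
Advance to t=2 (no further collisions before then); velocities: v0=1 v1=-2 v2=3; positions = 3 9 14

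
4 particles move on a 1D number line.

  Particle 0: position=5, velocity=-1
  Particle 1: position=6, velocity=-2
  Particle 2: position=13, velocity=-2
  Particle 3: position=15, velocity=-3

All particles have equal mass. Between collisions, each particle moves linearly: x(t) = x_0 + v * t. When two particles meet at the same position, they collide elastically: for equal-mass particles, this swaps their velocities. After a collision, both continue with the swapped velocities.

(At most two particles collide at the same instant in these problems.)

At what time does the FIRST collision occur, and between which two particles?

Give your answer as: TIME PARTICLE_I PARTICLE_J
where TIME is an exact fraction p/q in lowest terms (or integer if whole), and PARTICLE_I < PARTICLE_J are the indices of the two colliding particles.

Answer: 1 0 1

Derivation:
Pair (0,1): pos 5,6 vel -1,-2 -> gap=1, closing at 1/unit, collide at t=1
Pair (1,2): pos 6,13 vel -2,-2 -> not approaching (rel speed 0 <= 0)
Pair (2,3): pos 13,15 vel -2,-3 -> gap=2, closing at 1/unit, collide at t=2
Earliest collision: t=1 between 0 and 1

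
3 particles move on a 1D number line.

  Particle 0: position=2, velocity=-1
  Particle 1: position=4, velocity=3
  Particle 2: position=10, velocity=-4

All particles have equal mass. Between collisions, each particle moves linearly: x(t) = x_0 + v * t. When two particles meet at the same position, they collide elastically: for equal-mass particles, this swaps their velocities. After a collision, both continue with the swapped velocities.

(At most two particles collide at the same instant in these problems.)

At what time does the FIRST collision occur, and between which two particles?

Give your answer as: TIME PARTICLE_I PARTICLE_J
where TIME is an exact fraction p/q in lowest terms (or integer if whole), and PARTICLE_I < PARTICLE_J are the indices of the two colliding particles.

Pair (0,1): pos 2,4 vel -1,3 -> not approaching (rel speed -4 <= 0)
Pair (1,2): pos 4,10 vel 3,-4 -> gap=6, closing at 7/unit, collide at t=6/7
Earliest collision: t=6/7 between 1 and 2

Answer: 6/7 1 2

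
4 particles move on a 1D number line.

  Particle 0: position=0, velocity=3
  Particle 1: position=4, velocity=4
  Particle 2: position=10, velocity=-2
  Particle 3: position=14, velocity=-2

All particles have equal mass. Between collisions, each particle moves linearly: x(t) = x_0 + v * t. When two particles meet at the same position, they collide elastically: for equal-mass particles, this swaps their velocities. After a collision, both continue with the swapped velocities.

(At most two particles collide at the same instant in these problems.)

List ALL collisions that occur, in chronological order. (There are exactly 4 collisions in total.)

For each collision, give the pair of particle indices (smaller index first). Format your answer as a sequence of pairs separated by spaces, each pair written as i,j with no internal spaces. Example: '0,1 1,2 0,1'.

Collision at t=1: particles 1 and 2 swap velocities; positions: p0=3 p1=8 p2=8 p3=12; velocities now: v0=3 v1=-2 v2=4 v3=-2
Collision at t=5/3: particles 2 and 3 swap velocities; positions: p0=5 p1=20/3 p2=32/3 p3=32/3; velocities now: v0=3 v1=-2 v2=-2 v3=4
Collision at t=2: particles 0 and 1 swap velocities; positions: p0=6 p1=6 p2=10 p3=12; velocities now: v0=-2 v1=3 v2=-2 v3=4
Collision at t=14/5: particles 1 and 2 swap velocities; positions: p0=22/5 p1=42/5 p2=42/5 p3=76/5; velocities now: v0=-2 v1=-2 v2=3 v3=4

Answer: 1,2 2,3 0,1 1,2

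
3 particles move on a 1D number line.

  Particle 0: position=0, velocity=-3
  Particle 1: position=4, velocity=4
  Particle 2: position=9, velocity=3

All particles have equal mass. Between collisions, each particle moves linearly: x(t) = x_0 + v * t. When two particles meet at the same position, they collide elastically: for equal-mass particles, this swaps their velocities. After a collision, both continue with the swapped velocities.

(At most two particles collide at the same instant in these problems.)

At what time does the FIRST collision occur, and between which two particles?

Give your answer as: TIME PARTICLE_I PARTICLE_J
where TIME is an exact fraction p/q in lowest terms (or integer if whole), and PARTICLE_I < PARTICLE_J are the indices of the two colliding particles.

Pair (0,1): pos 0,4 vel -3,4 -> not approaching (rel speed -7 <= 0)
Pair (1,2): pos 4,9 vel 4,3 -> gap=5, closing at 1/unit, collide at t=5
Earliest collision: t=5 between 1 and 2

Answer: 5 1 2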